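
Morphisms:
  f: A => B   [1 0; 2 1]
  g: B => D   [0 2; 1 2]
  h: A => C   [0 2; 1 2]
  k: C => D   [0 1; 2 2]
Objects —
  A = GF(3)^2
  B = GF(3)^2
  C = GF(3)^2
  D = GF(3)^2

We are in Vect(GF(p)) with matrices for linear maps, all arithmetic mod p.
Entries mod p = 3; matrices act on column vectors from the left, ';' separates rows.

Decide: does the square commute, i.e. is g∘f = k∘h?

1) trace f;g:
  e0=(1,0) f=>(1,2) g=>(1,2)
  e1=(0,1) f=>(0,1) g=>(2,2)
  composite₁ = [1 2; 2 2]
2) trace h;k:
  e0=(1,0) h=>(0,1) k=>(1,2)
  e1=(0,1) h=>(2,2) k=>(2,2)
  composite₂ = [1 2; 2 2]
Equal? YES — commutes

Answer: COMMUTES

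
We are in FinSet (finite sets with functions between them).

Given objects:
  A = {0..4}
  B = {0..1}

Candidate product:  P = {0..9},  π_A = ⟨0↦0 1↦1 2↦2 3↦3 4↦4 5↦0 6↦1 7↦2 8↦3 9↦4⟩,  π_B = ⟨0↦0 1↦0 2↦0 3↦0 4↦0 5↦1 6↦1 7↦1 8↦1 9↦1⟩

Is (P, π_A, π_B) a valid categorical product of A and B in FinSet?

|A|·|B| = 5·2 = 10;  |P| = 10
Check the pairing map k ↦ (π_A(k), π_B(k)):
  0 ↦ (0,0)
  1 ↦ (1,0)
  2 ↦ (2,0)
  3 ↦ (3,0)
  4 ↦ (4,0)
  5 ↦ (0,1)
  6 ↦ (1,1)
  7 ↦ (2,1)
  8 ↦ (3,1)
  9 ↦ (4,1)
distinct pairs in image: 10 / 10 needed
  → bijection onto A×B; projections well-typed.

Answer: VALID PRODUCT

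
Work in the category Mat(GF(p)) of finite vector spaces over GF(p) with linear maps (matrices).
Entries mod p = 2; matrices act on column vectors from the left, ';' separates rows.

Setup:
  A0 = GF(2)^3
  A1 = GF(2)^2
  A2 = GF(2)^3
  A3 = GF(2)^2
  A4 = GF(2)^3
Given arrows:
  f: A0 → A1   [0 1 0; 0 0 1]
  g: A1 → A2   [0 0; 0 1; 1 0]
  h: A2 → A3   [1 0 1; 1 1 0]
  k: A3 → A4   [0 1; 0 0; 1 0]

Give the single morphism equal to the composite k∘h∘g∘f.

Answer: [0 0 1; 0 0 0; 0 1 0]

Work:
  e0=⟨1,0,0⟩ f→⟨0,0⟩ g→⟨0,0,0⟩ h→⟨0,0⟩ k→⟨0,0,0⟩
  e1=⟨0,1,0⟩ f→⟨1,0⟩ g→⟨0,0,1⟩ h→⟨1,0⟩ k→⟨0,0,1⟩
  e2=⟨0,0,1⟩ f→⟨0,1⟩ g→⟨0,1,0⟩ h→⟨0,1⟩ k→⟨1,0,0⟩
result: [0 0 1; 0 0 0; 0 1 0]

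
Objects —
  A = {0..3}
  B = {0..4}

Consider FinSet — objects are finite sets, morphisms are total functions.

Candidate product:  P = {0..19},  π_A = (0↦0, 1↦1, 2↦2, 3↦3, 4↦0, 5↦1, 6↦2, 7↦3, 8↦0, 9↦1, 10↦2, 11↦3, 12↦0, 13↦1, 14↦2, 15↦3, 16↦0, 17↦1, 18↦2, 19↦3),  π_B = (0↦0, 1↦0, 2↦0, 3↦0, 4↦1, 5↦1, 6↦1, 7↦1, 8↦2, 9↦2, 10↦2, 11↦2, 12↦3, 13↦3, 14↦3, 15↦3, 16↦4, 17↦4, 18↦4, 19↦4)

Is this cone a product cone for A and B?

|A|·|B| = 4·5 = 20;  |P| = 20
Check the pairing map k ↦ (π_A(k), π_B(k)):
  0 ↦ (0,0)
  1 ↦ (1,0)
  2 ↦ (2,0)
  3 ↦ (3,0)
  4 ↦ (0,1)
  5 ↦ (1,1)
  6 ↦ (2,1)
  7 ↦ (3,1)
  8 ↦ (0,2)
  9 ↦ (1,2)
  10 ↦ (2,2)
  11 ↦ (3,2)
  12 ↦ (0,3)
  13 ↦ (1,3)
  14 ↦ (2,3)
  15 ↦ (3,3)
  16 ↦ (0,4)
  17 ↦ (1,4)
  18 ↦ (2,4)
  19 ↦ (3,4)
distinct pairs in image: 20 / 20 needed
  → bijection onto A×B; projections well-typed.

Answer: VALID PRODUCT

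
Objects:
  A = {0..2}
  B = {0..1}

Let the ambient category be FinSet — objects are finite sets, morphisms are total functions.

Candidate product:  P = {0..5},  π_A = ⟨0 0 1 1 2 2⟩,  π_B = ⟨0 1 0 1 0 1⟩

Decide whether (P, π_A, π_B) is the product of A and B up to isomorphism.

|A|·|B| = 3·2 = 6;  |P| = 6
Check the pairing map k ↦ (π_A(k), π_B(k)):
  0 : (0,0)
  1 : (0,1)
  2 : (1,0)
  3 : (1,1)
  4 : (2,0)
  5 : (2,1)
distinct pairs in image: 6 / 6 needed
  → bijection onto A×B; projections well-typed.

Answer: VALID PRODUCT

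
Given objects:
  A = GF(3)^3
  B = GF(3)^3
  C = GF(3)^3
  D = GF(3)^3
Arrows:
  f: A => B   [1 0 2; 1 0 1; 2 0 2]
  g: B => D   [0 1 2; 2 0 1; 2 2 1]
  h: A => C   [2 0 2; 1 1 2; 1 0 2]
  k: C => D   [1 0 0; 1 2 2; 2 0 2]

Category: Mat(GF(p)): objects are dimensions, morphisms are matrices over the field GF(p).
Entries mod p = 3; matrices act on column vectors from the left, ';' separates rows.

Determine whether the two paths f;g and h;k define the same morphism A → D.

Answer: DOES NOT COMMUTE

Derivation:
Path 1 = f;g:
  e0=(1,0,0) f=>(1,1,2) g=>(2,1,0)
  e1=(0,1,0) f=>(0,0,0) g=>(0,0,0)
  e2=(0,0,1) f=>(2,1,2) g=>(2,0,2)
  composite₁ = [2 0 2; 1 0 0; 0 0 2]
Path 2 = h;k:
  e0=(1,0,0) h=>(2,1,1) k=>(2,0,0)
  e1=(0,1,0) h=>(0,1,0) k=>(0,2,0)
  e2=(0,0,1) h=>(2,2,2) k=>(2,1,2)
  composite₂ = [2 0 2; 0 2 1; 0 0 2]
Equal? differ; not commutative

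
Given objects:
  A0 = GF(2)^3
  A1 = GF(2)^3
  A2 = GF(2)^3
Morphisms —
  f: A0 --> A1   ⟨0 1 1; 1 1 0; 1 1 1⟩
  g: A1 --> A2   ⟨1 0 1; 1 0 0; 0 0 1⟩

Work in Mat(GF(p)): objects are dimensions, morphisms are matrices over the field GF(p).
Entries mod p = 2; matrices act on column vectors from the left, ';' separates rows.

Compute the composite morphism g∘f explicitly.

  e0=[1,0,0] f-->[0,1,1] g-->[1,0,1]
  e1=[0,1,0] f-->[1,1,1] g-->[0,1,1]
  e2=[0,0,1] f-->[1,0,1] g-->[0,1,1]
result: ⟨1 0 0; 0 1 1; 1 1 1⟩

Answer: ⟨1 0 0; 0 1 1; 1 1 1⟩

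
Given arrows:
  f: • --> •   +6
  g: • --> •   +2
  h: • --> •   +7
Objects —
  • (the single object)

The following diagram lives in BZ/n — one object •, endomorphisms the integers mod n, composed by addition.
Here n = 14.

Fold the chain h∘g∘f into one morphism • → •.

  0 +6≡6 +2≡8 +7≡1  (mod 14)
result: +1

Answer: +1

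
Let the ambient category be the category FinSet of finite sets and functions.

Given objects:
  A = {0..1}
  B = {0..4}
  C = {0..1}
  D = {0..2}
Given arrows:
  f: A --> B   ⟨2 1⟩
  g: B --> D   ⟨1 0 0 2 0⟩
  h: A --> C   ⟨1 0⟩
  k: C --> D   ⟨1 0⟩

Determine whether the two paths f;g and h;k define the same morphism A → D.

Answer: DOES NOT COMMUTE

Work:
Along f;g (path 1):
  0 f-->2 g-->0
  1 f-->1 g-->0
  ⟦path⟧₁ = ⟨0 0⟩
Along h;k (path 2):
  0 h-->1 k-->0
  1 h-->0 k-->1
  ⟦path⟧₂ = ⟨0 1⟩
Equal? differ; not commutative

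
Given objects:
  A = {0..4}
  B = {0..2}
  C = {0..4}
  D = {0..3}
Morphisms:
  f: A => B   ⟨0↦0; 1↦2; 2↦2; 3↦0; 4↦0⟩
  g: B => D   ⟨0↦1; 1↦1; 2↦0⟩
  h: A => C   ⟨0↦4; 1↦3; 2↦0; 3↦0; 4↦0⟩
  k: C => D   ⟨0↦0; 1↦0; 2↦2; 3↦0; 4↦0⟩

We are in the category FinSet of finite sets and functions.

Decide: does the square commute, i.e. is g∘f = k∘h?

1) trace f;g:
  0 f=>0 g=>1
  1 f=>2 g=>0
  2 f=>2 g=>0
  3 f=>0 g=>1
  4 f=>0 g=>1
  ⟦path⟧₁ = ⟨0↦1; 1↦0; 2↦0; 3↦1; 4↦1⟩
2) trace h;k:
  0 h=>4 k=>0
  1 h=>3 k=>0
  2 h=>0 k=>0
  3 h=>0 k=>0
  4 h=>0 k=>0
  ⟦path⟧₂ = ⟨0↦0; 1↦0; 2↦0; 3↦0; 4↦0⟩
Equal? distinct morphisms ✗

Answer: DOES NOT COMMUTE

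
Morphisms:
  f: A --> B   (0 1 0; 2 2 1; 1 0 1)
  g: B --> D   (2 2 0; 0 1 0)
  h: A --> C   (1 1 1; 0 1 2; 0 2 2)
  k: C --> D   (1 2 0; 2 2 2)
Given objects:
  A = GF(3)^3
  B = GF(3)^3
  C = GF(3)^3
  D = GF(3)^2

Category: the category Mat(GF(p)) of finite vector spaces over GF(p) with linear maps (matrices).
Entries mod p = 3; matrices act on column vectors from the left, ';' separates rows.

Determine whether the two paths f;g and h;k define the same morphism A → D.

Answer: COMMUTES

Trace:
1) trace f;g:
  e0=⟨1,0,0⟩ f-->⟨0,2,1⟩ g-->⟨1,2⟩
  e1=⟨0,1,0⟩ f-->⟨1,2,0⟩ g-->⟨0,2⟩
  e2=⟨0,0,1⟩ f-->⟨0,1,1⟩ g-->⟨2,1⟩
  ⟦path⟧₁ = (1 0 2; 2 2 1)
2) trace h;k:
  e0=⟨1,0,0⟩ h-->⟨1,0,0⟩ k-->⟨1,2⟩
  e1=⟨0,1,0⟩ h-->⟨1,1,2⟩ k-->⟨0,2⟩
  e2=⟨0,0,1⟩ h-->⟨1,2,2⟩ k-->⟨2,1⟩
  ⟦path⟧₂ = (1 0 2; 2 2 1)
Equal? YES — commutes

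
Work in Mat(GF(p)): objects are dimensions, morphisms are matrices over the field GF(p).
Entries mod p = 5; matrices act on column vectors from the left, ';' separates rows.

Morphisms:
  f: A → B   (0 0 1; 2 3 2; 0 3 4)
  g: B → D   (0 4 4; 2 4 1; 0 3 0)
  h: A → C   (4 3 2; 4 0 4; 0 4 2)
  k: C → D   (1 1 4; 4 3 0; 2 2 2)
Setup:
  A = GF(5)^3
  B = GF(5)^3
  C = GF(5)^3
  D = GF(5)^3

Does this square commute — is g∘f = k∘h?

Answer: DOES NOT COMMUTE

Trace:
Along f;g (path 1):
  e0=(1,0,0) f→(0,2,0) g→(3,3,1)
  e1=(0,1,0) f→(0,3,3) g→(4,0,4)
  e2=(0,0,1) f→(1,2,4) g→(4,4,1)
  result₁ = (3 4 4; 3 0 4; 1 4 1)
Along h;k (path 2):
  e0=(1,0,0) h→(4,4,0) k→(3,3,1)
  e1=(0,1,0) h→(3,0,4) k→(4,2,4)
  e2=(0,0,1) h→(2,4,2) k→(4,0,1)
  result₂ = (3 4 4; 3 2 0; 1 4 1)
Equal? NO — does not commute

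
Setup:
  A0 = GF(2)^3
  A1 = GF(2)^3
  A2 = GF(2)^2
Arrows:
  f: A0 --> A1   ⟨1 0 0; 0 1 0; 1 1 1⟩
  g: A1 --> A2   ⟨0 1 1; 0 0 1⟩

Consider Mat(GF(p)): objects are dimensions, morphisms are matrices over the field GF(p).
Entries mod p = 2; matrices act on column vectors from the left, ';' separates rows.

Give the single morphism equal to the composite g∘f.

Answer: ⟨1 0 1; 1 1 1⟩

Trace:
  e0=(1,0,0) f-->(1,0,1) g-->(1,1)
  e1=(0,1,0) f-->(0,1,1) g-->(0,1)
  e2=(0,0,1) f-->(0,0,1) g-->(1,1)
⟦path⟧: ⟨1 0 1; 1 1 1⟩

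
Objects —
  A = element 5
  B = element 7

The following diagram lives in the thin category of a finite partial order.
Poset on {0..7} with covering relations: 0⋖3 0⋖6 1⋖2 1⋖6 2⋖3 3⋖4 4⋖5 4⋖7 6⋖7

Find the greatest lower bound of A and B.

Answer: A∧B = 4

Trace:
Common predecessors of 5,7: {0,1,2,3,4}
  0 ≤ 4
  1 ≤ 4
  2 ≤ 4
  3 ≤ 4
  4 ≤ 4
glb = 4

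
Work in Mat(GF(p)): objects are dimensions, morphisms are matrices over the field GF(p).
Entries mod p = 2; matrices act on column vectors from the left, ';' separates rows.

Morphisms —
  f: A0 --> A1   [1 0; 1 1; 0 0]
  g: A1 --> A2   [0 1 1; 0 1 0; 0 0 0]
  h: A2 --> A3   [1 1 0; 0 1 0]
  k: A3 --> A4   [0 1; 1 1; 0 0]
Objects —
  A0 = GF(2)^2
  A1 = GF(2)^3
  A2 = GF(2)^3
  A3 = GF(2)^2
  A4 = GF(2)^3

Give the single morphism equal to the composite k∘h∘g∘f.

  e0=[1,0] f-->[1,1,0] g-->[1,1,0] h-->[0,1] k-->[1,1,0]
  e1=[0,1] f-->[0,1,0] g-->[1,1,0] h-->[0,1] k-->[1,1,0]
composite: [1 1; 1 1; 0 0]

Answer: [1 1; 1 1; 0 0]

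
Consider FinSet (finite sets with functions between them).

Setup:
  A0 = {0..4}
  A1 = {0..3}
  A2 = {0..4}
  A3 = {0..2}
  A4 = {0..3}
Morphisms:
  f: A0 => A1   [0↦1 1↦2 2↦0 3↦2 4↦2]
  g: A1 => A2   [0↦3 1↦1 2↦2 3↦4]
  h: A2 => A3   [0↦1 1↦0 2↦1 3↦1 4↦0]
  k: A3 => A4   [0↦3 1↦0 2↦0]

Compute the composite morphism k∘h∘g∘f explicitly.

  0 f=>1 g=>1 h=>0 k=>3
  1 f=>2 g=>2 h=>1 k=>0
  2 f=>0 g=>3 h=>1 k=>0
  3 f=>2 g=>2 h=>1 k=>0
  4 f=>2 g=>2 h=>1 k=>0
result: [0↦3 1↦0 2↦0 3↦0 4↦0]

Answer: [0↦3 1↦0 2↦0 3↦0 4↦0]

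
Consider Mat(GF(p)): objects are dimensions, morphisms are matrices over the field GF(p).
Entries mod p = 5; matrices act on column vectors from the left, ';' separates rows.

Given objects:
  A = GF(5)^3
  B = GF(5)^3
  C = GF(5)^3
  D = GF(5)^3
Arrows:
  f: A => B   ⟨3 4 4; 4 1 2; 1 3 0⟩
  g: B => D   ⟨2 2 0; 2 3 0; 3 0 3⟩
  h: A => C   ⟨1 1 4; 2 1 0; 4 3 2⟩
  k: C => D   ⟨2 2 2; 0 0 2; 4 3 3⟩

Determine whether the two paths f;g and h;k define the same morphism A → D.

Along f;g (path 1):
  e0=⟨1,0,0⟩ f=>⟨3,4,1⟩ g=>⟨4,3,2⟩
  e1=⟨0,1,0⟩ f=>⟨4,1,3⟩ g=>⟨0,1,1⟩
  e2=⟨0,0,1⟩ f=>⟨4,2,0⟩ g=>⟨2,4,2⟩
  result₁ = ⟨4 0 2; 3 1 4; 2 1 2⟩
Along h;k (path 2):
  e0=⟨1,0,0⟩ h=>⟨1,2,4⟩ k=>⟨4,3,2⟩
  e1=⟨0,1,0⟩ h=>⟨1,1,3⟩ k=>⟨0,1,1⟩
  e2=⟨0,0,1⟩ h=>⟨4,0,2⟩ k=>⟨2,4,2⟩
  result₂ = ⟨4 0 2; 3 1 4; 2 1 2⟩
Equal? YES — commutes

Answer: COMMUTES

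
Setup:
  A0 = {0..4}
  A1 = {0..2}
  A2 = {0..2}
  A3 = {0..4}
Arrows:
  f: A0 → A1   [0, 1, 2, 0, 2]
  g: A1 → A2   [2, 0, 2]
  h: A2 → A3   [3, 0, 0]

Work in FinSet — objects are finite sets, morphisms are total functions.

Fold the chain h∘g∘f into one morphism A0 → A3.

  0 f→0 g→2 h→0
  1 f→1 g→0 h→3
  2 f→2 g→2 h→0
  3 f→0 g→2 h→0
  4 f→2 g→2 h→0
composite: [0, 3, 0, 0, 0]

Answer: [0, 3, 0, 0, 0]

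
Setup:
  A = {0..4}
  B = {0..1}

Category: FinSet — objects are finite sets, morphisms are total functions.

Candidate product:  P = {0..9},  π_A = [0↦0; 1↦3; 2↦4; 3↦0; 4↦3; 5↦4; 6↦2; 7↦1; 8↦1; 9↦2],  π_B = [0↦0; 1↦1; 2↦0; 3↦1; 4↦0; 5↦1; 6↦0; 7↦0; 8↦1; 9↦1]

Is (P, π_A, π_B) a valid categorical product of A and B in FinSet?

Answer: VALID PRODUCT

Trace:
|A|·|B| = 5·2 = 10;  |P| = 10
Check the pairing map k ↦ (π_A(k), π_B(k)):
  0 ↦ (0,0)
  1 ↦ (3,1)
  2 ↦ (4,0)
  3 ↦ (0,1)
  4 ↦ (3,0)
  5 ↦ (4,1)
  6 ↦ (2,0)
  7 ↦ (1,0)
  8 ↦ (1,1)
  9 ↦ (2,1)
distinct pairs in image: 10 / 10 needed
  → bijection onto A×B; projections well-typed.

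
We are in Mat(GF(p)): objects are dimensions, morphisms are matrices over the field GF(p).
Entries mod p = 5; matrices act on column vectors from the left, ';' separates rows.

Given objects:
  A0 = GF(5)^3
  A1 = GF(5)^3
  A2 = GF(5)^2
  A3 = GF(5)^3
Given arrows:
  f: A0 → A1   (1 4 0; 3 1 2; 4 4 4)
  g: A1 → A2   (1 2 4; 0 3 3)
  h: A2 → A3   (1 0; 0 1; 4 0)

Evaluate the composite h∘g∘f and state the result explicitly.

  e0=(1,0,0) f→(1,3,4) g→(3,1) h→(3,1,2)
  e1=(0,1,0) f→(4,1,4) g→(2,0) h→(2,0,3)
  e2=(0,0,1) f→(0,2,4) g→(0,3) h→(0,3,0)
composite: (3 2 0; 1 0 3; 2 3 0)

Answer: (3 2 0; 1 0 3; 2 3 0)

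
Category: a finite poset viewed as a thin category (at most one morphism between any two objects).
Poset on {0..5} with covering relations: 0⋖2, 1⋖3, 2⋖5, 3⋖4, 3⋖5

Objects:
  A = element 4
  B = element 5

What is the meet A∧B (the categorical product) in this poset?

{x : x<=A ∧ x<=B} = {1,3}  (A=4, B=5)
  1 <= 3
  3 <= 3
glb = 3

Answer: A∧B = 3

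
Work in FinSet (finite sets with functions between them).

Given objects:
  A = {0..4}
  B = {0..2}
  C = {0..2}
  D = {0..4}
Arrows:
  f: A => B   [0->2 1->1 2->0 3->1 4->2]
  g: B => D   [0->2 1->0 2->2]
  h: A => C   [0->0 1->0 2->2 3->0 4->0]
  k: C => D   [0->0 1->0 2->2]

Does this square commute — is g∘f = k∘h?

Answer: DOES NOT COMMUTE

Work:
Along f;g (path 1):
  0 f=>2 g=>2
  1 f=>1 g=>0
  2 f=>0 g=>2
  3 f=>1 g=>0
  4 f=>2 g=>2
  result₁ = [0->2 1->0 2->2 3->0 4->2]
Along h;k (path 2):
  0 h=>0 k=>0
  1 h=>0 k=>0
  2 h=>2 k=>2
  3 h=>0 k=>0
  4 h=>0 k=>0
  result₂ = [0->0 1->0 2->2 3->0 4->0]
Equal? differ; not commutative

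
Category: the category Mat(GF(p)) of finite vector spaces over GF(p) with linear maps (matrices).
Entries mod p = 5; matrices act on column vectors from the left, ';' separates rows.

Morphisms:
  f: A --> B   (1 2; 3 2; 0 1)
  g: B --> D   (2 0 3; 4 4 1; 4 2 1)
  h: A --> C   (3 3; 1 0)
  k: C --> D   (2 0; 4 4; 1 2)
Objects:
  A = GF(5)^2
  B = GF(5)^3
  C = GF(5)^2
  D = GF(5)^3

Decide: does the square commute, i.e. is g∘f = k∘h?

Answer: DOES NOT COMMUTE

Work:
1) trace f;g:
  e0=⟨1,0⟩ f-->⟨1,3,0⟩ g-->⟨2,1,0⟩
  e1=⟨0,1⟩ f-->⟨2,2,1⟩ g-->⟨2,2,3⟩
  result₁ = (2 2; 1 2; 0 3)
2) trace h;k:
  e0=⟨1,0⟩ h-->⟨3,1⟩ k-->⟨1,1,0⟩
  e1=⟨0,1⟩ h-->⟨3,0⟩ k-->⟨1,2,3⟩
  result₂ = (1 1; 1 2; 0 3)
Equal? NO — does not commute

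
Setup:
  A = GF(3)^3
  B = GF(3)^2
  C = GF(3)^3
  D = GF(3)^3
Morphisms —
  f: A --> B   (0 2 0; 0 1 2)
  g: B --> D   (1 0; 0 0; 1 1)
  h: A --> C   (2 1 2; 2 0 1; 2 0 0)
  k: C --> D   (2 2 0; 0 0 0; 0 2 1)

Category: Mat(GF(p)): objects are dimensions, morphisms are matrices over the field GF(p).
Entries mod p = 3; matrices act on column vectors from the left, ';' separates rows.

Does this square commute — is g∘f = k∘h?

Answer: DOES NOT COMMUTE

Trace:
Along f;g (path 1):
  e0=[1,0,0] f-->[0,0] g-->[0,0,0]
  e1=[0,1,0] f-->[2,1] g-->[2,0,0]
  e2=[0,0,1] f-->[0,2] g-->[0,0,2]
  composite₁ = (0 2 0; 0 0 0; 0 0 2)
Along h;k (path 2):
  e0=[1,0,0] h-->[2,2,2] k-->[2,0,0]
  e1=[0,1,0] h-->[1,0,0] k-->[2,0,0]
  e2=[0,0,1] h-->[2,1,0] k-->[0,0,2]
  composite₂ = (2 2 0; 0 0 0; 0 0 2)
Equal? NO — does not commute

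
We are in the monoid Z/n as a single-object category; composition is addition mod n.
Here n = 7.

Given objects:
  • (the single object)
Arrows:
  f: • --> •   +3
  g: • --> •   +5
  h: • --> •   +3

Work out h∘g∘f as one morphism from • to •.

  0 +3≡3 +5≡1 +3≡4  (mod 7)
⟦path⟧: +4

Answer: +4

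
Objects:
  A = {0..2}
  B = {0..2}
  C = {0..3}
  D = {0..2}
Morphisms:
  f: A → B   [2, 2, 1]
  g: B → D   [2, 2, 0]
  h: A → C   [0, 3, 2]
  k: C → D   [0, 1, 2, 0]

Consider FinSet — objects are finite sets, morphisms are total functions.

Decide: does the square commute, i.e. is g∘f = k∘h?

Answer: COMMUTES

Derivation:
Along f;g (path 1):
  0 f→2 g→0
  1 f→2 g→0
  2 f→1 g→2
  ⟦path⟧₁ = [0, 0, 2]
Along h;k (path 2):
  0 h→0 k→0
  1 h→3 k→0
  2 h→2 k→2
  ⟦path⟧₂ = [0, 0, 2]
Equal? YES — commutes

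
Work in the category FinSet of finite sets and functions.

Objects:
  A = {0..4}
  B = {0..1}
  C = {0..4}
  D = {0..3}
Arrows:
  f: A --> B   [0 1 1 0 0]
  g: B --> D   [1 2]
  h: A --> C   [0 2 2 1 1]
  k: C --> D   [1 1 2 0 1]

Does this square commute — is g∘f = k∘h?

Answer: COMMUTES

Trace:
Path 1 = f;g:
  0 f-->0 g-->1
  1 f-->1 g-->2
  2 f-->1 g-->2
  3 f-->0 g-->1
  4 f-->0 g-->1
  composite₁ = [1 2 2 1 1]
Path 2 = h;k:
  0 h-->0 k-->1
  1 h-->2 k-->2
  2 h-->2 k-->2
  3 h-->1 k-->1
  4 h-->1 k-->1
  composite₂ = [1 2 2 1 1]
Equal? equal; square commutes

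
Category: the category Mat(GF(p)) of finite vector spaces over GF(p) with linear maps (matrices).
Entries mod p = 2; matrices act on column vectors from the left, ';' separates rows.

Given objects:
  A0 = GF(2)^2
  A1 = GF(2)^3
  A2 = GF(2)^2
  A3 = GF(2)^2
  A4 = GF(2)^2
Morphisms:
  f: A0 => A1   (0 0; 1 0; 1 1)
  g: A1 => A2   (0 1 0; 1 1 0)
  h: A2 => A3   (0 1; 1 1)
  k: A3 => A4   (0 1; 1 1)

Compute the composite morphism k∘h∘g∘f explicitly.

  e0=⟨1,0⟩ f=>⟨0,1,1⟩ g=>⟨1,1⟩ h=>⟨1,0⟩ k=>⟨0,1⟩
  e1=⟨0,1⟩ f=>⟨0,0,1⟩ g=>⟨0,0⟩ h=>⟨0,0⟩ k=>⟨0,0⟩
⟦path⟧: (0 0; 1 0)

Answer: (0 0; 1 0)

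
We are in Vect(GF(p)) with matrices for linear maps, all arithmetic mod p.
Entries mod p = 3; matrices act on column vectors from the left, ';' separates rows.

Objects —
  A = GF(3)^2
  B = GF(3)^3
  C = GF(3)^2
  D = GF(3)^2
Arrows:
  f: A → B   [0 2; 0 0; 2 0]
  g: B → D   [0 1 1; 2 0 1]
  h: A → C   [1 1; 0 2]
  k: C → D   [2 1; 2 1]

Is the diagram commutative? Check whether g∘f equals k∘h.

Answer: DOES NOT COMMUTE

Trace:
Along f;g (path 1):
  e0=(1,0) f→(0,0,2) g→(2,2)
  e1=(0,1) f→(2,0,0) g→(0,1)
  result₁ = [2 0; 2 1]
Along h;k (path 2):
  e0=(1,0) h→(1,0) k→(2,2)
  e1=(0,1) h→(1,2) k→(1,1)
  result₂ = [2 1; 2 1]
Equal? differ; not commutative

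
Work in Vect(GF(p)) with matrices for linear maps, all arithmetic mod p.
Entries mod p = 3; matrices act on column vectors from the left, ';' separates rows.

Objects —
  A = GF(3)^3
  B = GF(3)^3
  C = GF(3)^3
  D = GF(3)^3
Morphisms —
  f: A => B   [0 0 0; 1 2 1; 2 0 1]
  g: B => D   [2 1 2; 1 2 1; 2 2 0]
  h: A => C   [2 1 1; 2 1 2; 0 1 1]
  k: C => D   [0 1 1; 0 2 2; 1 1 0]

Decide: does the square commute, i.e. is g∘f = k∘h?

Along f;g (path 1):
  e0=(1,0,0) f=>(0,1,2) g=>(2,1,2)
  e1=(0,1,0) f=>(0,2,0) g=>(2,1,1)
  e2=(0,0,1) f=>(0,1,1) g=>(0,0,2)
  composite₁ = [2 2 0; 1 1 0; 2 1 2]
Along h;k (path 2):
  e0=(1,0,0) h=>(2,2,0) k=>(2,1,1)
  e1=(0,1,0) h=>(1,1,1) k=>(2,1,2)
  e2=(0,0,1) h=>(1,2,1) k=>(0,0,0)
  composite₂ = [2 2 0; 1 1 0; 1 2 0]
Equal? differ; not commutative

Answer: DOES NOT COMMUTE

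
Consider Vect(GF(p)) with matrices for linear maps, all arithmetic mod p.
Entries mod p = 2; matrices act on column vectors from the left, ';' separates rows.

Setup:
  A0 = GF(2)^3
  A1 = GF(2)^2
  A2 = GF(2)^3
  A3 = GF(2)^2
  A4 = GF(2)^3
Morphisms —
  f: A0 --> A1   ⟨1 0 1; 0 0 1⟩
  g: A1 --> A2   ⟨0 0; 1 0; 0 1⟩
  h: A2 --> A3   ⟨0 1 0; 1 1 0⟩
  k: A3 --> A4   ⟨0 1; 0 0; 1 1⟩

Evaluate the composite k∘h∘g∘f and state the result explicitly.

  e0=⟨1,0,0⟩ f-->⟨1,0⟩ g-->⟨0,1,0⟩ h-->⟨1,1⟩ k-->⟨1,0,0⟩
  e1=⟨0,1,0⟩ f-->⟨0,0⟩ g-->⟨0,0,0⟩ h-->⟨0,0⟩ k-->⟨0,0,0⟩
  e2=⟨0,0,1⟩ f-->⟨1,1⟩ g-->⟨0,1,1⟩ h-->⟨1,1⟩ k-->⟨1,0,0⟩
⟦path⟧: ⟨1 0 1; 0 0 0; 0 0 0⟩

Answer: ⟨1 0 1; 0 0 0; 0 0 0⟩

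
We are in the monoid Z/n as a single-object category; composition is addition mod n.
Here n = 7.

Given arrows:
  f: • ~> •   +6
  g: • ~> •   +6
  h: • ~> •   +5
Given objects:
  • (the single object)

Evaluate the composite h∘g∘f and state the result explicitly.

Answer: +3

Work:
  0 +6≡6 +6≡5 +5≡3  (mod 7)
result: +3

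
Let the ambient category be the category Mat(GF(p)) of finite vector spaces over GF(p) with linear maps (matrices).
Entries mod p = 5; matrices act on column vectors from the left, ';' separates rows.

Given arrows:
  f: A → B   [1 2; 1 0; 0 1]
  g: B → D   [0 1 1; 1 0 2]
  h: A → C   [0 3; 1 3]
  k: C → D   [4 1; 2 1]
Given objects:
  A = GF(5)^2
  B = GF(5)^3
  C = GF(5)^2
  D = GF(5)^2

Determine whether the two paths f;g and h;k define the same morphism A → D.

Along f;g (path 1):
  e0=⟨1,0⟩ f→⟨1,1,0⟩ g→⟨1,1⟩
  e1=⟨0,1⟩ f→⟨2,0,1⟩ g→⟨1,4⟩
  composite₁ = [1 1; 1 4]
Along h;k (path 2):
  e0=⟨1,0⟩ h→⟨0,1⟩ k→⟨1,1⟩
  e1=⟨0,1⟩ h→⟨3,3⟩ k→⟨0,4⟩
  composite₂ = [1 0; 1 4]
Equal? distinct morphisms ✗

Answer: DOES NOT COMMUTE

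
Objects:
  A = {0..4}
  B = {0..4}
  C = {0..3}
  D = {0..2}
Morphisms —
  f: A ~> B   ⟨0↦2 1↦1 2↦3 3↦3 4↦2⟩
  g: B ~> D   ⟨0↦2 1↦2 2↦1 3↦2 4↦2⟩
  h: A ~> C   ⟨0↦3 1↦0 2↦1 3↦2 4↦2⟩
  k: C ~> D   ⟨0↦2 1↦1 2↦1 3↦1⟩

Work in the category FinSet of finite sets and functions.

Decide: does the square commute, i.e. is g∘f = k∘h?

1) trace f;g:
  0 f~>2 g~>1
  1 f~>1 g~>2
  2 f~>3 g~>2
  3 f~>3 g~>2
  4 f~>2 g~>1
  result₁ = ⟨0↦1 1↦2 2↦2 3↦2 4↦1⟩
2) trace h;k:
  0 h~>3 k~>1
  1 h~>0 k~>2
  2 h~>1 k~>1
  3 h~>2 k~>1
  4 h~>2 k~>1
  result₂ = ⟨0↦1 1↦2 2↦1 3↦1 4↦1⟩
Equal? differ; not commutative

Answer: DOES NOT COMMUTE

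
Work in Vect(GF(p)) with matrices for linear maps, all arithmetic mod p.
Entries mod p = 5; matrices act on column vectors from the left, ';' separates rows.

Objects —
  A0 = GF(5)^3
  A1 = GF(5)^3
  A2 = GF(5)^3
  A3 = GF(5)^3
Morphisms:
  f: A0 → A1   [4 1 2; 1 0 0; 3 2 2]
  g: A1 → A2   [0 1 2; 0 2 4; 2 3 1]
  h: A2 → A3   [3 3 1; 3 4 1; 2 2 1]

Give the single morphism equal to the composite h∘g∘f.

  e0=(1,0,0) f→(4,1,3) g→(2,4,4) h→(2,1,1)
  e1=(0,1,0) f→(1,0,2) g→(4,3,4) h→(0,3,3)
  e2=(0,0,1) f→(2,0,2) g→(4,3,1) h→(2,0,0)
⟦path⟧: [2 0 2; 1 3 0; 1 3 0]

Answer: [2 0 2; 1 3 0; 1 3 0]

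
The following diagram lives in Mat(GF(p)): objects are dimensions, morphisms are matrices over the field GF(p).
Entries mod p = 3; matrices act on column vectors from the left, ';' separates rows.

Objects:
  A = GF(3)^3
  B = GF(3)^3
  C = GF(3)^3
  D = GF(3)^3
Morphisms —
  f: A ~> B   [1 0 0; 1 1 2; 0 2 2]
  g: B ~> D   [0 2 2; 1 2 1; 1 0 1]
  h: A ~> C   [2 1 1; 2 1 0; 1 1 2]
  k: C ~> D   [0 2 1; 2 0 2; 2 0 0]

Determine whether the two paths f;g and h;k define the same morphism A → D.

1) trace f;g:
  e0=(1,0,0) f~>(1,1,0) g~>(2,0,1)
  e1=(0,1,0) f~>(0,1,2) g~>(0,1,2)
  e2=(0,0,1) f~>(0,2,2) g~>(2,0,2)
  composite₁ = [2 0 2; 0 1 0; 1 2 2]
2) trace h;k:
  e0=(1,0,0) h~>(2,2,1) k~>(2,0,1)
  e1=(0,1,0) h~>(1,1,1) k~>(0,1,2)
  e2=(0,0,1) h~>(1,0,2) k~>(2,0,2)
  composite₂ = [2 0 2; 0 1 0; 1 2 2]
Equal? YES — commutes

Answer: COMMUTES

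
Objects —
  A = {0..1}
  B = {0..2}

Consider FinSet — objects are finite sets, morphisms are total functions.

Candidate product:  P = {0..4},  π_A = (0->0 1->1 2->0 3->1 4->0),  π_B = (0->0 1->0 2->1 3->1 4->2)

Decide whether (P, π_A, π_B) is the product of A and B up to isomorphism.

Answer: NOT A VALID PRODUCT — |P|=5 ≠ |A|·|B|=6

Trace:
|A|·|B| = 2·3 = 6;  |P| = 5
  → cardinalities differ; no bijection possible.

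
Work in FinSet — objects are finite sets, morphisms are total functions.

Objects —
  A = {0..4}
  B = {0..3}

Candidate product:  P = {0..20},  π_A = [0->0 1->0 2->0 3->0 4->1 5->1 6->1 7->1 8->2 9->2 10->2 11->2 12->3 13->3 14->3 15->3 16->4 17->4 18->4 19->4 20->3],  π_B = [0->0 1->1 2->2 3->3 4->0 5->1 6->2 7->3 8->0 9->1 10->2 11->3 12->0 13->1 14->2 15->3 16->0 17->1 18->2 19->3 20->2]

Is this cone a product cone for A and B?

|A|·|B| = 5·4 = 20;  |P| = 21
  → cardinalities differ; no bijection possible.

Answer: NOT A VALID PRODUCT — |P|=21 ≠ |A|·|B|=20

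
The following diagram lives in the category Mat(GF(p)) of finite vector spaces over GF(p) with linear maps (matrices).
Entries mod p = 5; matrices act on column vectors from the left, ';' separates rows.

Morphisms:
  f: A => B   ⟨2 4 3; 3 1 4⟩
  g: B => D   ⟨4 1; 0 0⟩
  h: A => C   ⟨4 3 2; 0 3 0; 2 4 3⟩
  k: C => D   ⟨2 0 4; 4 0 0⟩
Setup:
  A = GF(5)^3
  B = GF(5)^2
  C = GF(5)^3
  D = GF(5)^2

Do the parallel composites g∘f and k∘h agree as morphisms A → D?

Path 1 = f;g:
  e0=⟨1,0,0⟩ f=>⟨2,3⟩ g=>⟨1,0⟩
  e1=⟨0,1,0⟩ f=>⟨4,1⟩ g=>⟨2,0⟩
  e2=⟨0,0,1⟩ f=>⟨3,4⟩ g=>⟨1,0⟩
  result₁ = ⟨1 2 1; 0 0 0⟩
Path 2 = h;k:
  e0=⟨1,0,0⟩ h=>⟨4,0,2⟩ k=>⟨1,1⟩
  e1=⟨0,1,0⟩ h=>⟨3,3,4⟩ k=>⟨2,2⟩
  e2=⟨0,0,1⟩ h=>⟨2,0,3⟩ k=>⟨1,3⟩
  result₂ = ⟨1 2 1; 1 2 3⟩
Equal? distinct morphisms ✗

Answer: DOES NOT COMMUTE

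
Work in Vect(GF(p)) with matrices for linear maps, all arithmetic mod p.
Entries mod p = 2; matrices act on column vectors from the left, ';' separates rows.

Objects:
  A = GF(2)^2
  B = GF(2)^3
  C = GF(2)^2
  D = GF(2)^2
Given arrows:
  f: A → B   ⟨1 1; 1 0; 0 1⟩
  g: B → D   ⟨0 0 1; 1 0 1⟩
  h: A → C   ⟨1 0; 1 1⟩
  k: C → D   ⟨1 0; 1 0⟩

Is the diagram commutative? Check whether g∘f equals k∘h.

Answer: DOES NOT COMMUTE

Work:
1) trace f;g:
  e0=⟨1,0⟩ f→⟨1,1,0⟩ g→⟨0,1⟩
  e1=⟨0,1⟩ f→⟨1,0,1⟩ g→⟨1,0⟩
  composite₁ = ⟨0 1; 1 0⟩
2) trace h;k:
  e0=⟨1,0⟩ h→⟨1,1⟩ k→⟨1,1⟩
  e1=⟨0,1⟩ h→⟨0,1⟩ k→⟨0,0⟩
  composite₂ = ⟨1 0; 1 0⟩
Equal? distinct morphisms ✗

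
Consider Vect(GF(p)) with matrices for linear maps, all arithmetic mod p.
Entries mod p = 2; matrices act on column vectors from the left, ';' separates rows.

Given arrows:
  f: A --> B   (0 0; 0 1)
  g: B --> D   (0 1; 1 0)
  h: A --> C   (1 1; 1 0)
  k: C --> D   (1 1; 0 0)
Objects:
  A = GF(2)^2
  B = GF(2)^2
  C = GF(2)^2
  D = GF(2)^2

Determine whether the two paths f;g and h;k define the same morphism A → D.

Answer: COMMUTES

Trace:
Along f;g (path 1):
  e0=⟨1,0⟩ f-->⟨0,0⟩ g-->⟨0,0⟩
  e1=⟨0,1⟩ f-->⟨0,1⟩ g-->⟨1,0⟩
  result₁ = (0 1; 0 0)
Along h;k (path 2):
  e0=⟨1,0⟩ h-->⟨1,1⟩ k-->⟨0,0⟩
  e1=⟨0,1⟩ h-->⟨1,0⟩ k-->⟨1,0⟩
  result₂ = (0 1; 0 0)
Equal? same morphism ✓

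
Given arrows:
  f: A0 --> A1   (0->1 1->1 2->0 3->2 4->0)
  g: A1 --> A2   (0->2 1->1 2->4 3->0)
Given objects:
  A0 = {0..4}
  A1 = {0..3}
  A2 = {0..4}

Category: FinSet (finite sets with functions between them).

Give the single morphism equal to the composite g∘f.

Answer: (0->1 1->1 2->2 3->4 4->2)

Trace:
  0 f-->1 g-->1
  1 f-->1 g-->1
  2 f-->0 g-->2
  3 f-->2 g-->4
  4 f-->0 g-->2
result: (0->1 1->1 2->2 3->4 4->2)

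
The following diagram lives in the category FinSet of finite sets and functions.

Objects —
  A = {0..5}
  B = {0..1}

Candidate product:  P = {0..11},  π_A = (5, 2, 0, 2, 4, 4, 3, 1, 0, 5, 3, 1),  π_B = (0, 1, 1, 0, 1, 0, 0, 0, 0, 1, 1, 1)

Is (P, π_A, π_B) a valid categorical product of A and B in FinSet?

Answer: VALID PRODUCT

Trace:
|A|·|B| = 6·2 = 12;  |P| = 12
Check the pairing map k ↦ (π_A(k), π_B(k)):
  0 ↦ (5,0)
  1 ↦ (2,1)
  2 ↦ (0,1)
  3 ↦ (2,0)
  4 ↦ (4,1)
  5 ↦ (4,0)
  6 ↦ (3,0)
  7 ↦ (1,0)
  8 ↦ (0,0)
  9 ↦ (5,1)
  10 ↦ (3,1)
  11 ↦ (1,1)
distinct pairs in image: 12 / 12 needed
  → bijection onto A×B; projections well-typed.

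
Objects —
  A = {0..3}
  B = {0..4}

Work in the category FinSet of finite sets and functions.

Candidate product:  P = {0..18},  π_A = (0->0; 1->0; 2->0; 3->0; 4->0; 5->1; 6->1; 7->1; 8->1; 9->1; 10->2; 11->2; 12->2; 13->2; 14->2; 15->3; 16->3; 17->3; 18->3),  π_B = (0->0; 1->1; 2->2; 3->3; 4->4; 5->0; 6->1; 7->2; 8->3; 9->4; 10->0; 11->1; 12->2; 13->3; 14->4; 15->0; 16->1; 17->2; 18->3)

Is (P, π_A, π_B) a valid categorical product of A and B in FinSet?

|A|·|B| = 4·5 = 20;  |P| = 19
  → cardinalities differ; no bijection possible.

Answer: NOT A VALID PRODUCT — |P|=19 ≠ |A|·|B|=20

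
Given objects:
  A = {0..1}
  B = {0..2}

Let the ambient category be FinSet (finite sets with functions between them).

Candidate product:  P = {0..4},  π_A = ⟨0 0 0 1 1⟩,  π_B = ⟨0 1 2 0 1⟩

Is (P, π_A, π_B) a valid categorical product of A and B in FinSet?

|A|·|B| = 2·3 = 6;  |P| = 5
  → cardinalities differ; no bijection possible.

Answer: NOT A VALID PRODUCT — |P|=5 ≠ |A|·|B|=6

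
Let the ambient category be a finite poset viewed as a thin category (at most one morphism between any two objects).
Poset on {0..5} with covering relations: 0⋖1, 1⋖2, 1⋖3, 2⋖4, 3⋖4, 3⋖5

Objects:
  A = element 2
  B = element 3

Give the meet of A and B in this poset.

Answer: A∧B = 1

Work:
Lower bounds of A=2 and B=3: {0,1}
  0 ⊑ 1
  1 ⊑ 1
glb = 1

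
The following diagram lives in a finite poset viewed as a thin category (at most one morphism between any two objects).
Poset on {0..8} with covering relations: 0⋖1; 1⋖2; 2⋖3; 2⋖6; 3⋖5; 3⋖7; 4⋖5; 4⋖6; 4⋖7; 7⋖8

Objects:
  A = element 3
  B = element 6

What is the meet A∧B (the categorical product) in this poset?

{x : x⊑A ∧ x⊑B} = {0,1,2}  (A=3, B=6)
  0 ⊑ 2
  1 ⊑ 2
  2 ⊑ 2
glb = 2

Answer: A∧B = 2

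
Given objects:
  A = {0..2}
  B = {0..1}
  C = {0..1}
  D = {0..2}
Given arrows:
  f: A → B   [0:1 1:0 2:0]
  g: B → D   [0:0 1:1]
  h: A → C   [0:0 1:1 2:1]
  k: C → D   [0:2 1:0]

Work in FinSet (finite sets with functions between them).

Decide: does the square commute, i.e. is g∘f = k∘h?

Answer: DOES NOT COMMUTE

Work:
Along f;g (path 1):
  0 f→1 g→1
  1 f→0 g→0
  2 f→0 g→0
  result₁ = [0:1 1:0 2:0]
Along h;k (path 2):
  0 h→0 k→2
  1 h→1 k→0
  2 h→1 k→0
  result₂ = [0:2 1:0 2:0]
Equal? NO — does not commute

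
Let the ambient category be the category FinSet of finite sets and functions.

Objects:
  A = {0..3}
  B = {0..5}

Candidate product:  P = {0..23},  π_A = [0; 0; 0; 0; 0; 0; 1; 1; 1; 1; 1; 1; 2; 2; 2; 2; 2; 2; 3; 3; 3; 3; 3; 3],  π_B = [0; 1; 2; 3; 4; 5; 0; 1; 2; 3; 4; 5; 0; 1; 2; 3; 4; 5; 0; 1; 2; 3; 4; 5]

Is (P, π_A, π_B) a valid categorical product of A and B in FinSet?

Answer: VALID PRODUCT

Derivation:
|A|·|B| = 4·6 = 24;  |P| = 24
Check the pairing map k ↦ (π_A(k), π_B(k)):
  0 ↦ (0,0)
  1 ↦ (0,1)
  2 ↦ (0,2)
  3 ↦ (0,3)
  4 ↦ (0,4)
  5 ↦ (0,5)
  6 ↦ (1,0)
  7 ↦ (1,1)
  8 ↦ (1,2)
  9 ↦ (1,3)
  10 ↦ (1,4)
  11 ↦ (1,5)
  12 ↦ (2,0)
  13 ↦ (2,1)
  14 ↦ (2,2)
  15 ↦ (2,3)
  16 ↦ (2,4)
  17 ↦ (2,5)
  18 ↦ (3,0)
  19 ↦ (3,1)
  20 ↦ (3,2)
  21 ↦ (3,3)
  22 ↦ (3,4)
  23 ↦ (3,5)
distinct pairs in image: 24 / 24 needed
  → bijection onto A×B; projections well-typed.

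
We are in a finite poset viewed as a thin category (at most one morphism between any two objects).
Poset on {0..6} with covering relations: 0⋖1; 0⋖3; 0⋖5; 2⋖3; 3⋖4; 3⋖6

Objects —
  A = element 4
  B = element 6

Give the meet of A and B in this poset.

{x : x⊑A ∧ x⊑B} = {0,2,3}  (A=4, B=6)
  0 ⊑ 3
  2 ⊑ 3
  3 ⊑ 3
glb = 3

Answer: A∧B = 3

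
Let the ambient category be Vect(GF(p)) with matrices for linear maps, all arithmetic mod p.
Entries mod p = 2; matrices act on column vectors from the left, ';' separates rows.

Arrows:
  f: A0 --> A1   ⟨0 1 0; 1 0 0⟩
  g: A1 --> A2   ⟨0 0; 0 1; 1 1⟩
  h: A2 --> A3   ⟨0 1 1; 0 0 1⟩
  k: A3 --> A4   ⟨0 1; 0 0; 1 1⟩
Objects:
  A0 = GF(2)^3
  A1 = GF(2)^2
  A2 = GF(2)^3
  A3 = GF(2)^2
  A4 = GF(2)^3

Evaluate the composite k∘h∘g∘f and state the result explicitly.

  e0=(1,0,0) f-->(0,1) g-->(0,1,1) h-->(0,1) k-->(1,0,1)
  e1=(0,1,0) f-->(1,0) g-->(0,0,1) h-->(1,1) k-->(1,0,0)
  e2=(0,0,1) f-->(0,0) g-->(0,0,0) h-->(0,0) k-->(0,0,0)
composite: ⟨1 1 0; 0 0 0; 1 0 0⟩

Answer: ⟨1 1 0; 0 0 0; 1 0 0⟩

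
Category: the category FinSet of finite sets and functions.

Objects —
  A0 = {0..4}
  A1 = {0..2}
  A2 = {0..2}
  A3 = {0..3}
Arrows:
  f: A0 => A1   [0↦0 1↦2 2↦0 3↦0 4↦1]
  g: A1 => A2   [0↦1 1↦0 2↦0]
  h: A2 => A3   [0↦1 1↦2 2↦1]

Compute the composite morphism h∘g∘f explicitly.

  0 f=>0 g=>1 h=>2
  1 f=>2 g=>0 h=>1
  2 f=>0 g=>1 h=>2
  3 f=>0 g=>1 h=>2
  4 f=>1 g=>0 h=>1
composite: [0↦2 1↦1 2↦2 3↦2 4↦1]

Answer: [0↦2 1↦1 2↦2 3↦2 4↦1]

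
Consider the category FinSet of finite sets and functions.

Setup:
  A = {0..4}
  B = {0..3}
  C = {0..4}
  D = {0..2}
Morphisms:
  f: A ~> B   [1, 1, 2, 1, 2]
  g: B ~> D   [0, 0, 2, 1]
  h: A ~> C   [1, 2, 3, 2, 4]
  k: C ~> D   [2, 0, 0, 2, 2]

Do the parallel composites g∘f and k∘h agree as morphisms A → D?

1) trace f;g:
  0 f~>1 g~>0
  1 f~>1 g~>0
  2 f~>2 g~>2
  3 f~>1 g~>0
  4 f~>2 g~>2
  composite₁ = [0, 0, 2, 0, 2]
2) trace h;k:
  0 h~>1 k~>0
  1 h~>2 k~>0
  2 h~>3 k~>2
  3 h~>2 k~>0
  4 h~>4 k~>2
  composite₂ = [0, 0, 2, 0, 2]
Equal? same morphism ✓

Answer: COMMUTES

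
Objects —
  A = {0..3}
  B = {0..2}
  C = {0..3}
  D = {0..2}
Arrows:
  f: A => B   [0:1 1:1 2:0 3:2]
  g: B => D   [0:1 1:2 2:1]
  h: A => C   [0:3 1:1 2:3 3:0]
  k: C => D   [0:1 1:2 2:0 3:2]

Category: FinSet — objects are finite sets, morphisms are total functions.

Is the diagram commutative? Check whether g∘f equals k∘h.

Path 1 = f;g:
  0 f=>1 g=>2
  1 f=>1 g=>2
  2 f=>0 g=>1
  3 f=>2 g=>1
  ⟦path⟧₁ = [0:2 1:2 2:1 3:1]
Path 2 = h;k:
  0 h=>3 k=>2
  1 h=>1 k=>2
  2 h=>3 k=>2
  3 h=>0 k=>1
  ⟦path⟧₂ = [0:2 1:2 2:2 3:1]
Equal? distinct morphisms ✗

Answer: DOES NOT COMMUTE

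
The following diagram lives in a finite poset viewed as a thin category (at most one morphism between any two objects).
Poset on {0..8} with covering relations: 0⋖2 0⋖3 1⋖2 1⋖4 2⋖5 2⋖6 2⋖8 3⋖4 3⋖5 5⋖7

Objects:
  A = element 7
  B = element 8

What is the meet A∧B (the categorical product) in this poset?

Lower bounds of A=7 and B=8: {0,1,2}
  0 ⊑ 2
  1 ⊑ 2
  2 ⊑ 2
glb = 2

Answer: A∧B = 2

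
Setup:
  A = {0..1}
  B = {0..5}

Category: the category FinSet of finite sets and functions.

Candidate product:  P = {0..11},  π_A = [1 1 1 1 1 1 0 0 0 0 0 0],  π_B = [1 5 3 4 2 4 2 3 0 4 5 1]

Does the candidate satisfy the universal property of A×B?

|A|·|B| = 2·6 = 12;  |P| = 12
Check the pairing map k ↦ (π_A(k), π_B(k)):
  0 ↦ (1,1)
  1 ↦ (1,5)
  2 ↦ (1,3)
  3 ↦ (1,4)
  4 ↦ (1,2)
  5 ↦ (1,4)  ✗ repeats pair of k=3
  6 ↦ (0,2)
  7 ↦ (0,3)
  8 ↦ (0,0)
  9 ↦ (0,4)
  10 ↦ (0,5)
  11 ↦ (0,1)
distinct pairs in image: 11 / 12 needed
  → (1,4) hit at k=3 and k=5

Answer: NOT A VALID PRODUCT — duplicate pair at indices 5,3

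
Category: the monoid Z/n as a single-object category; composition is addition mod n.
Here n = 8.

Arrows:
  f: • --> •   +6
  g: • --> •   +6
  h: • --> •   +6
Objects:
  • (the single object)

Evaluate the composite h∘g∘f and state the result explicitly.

  0 +6≡6 +6≡4 +6≡2  (mod 8)
⟦path⟧: +2

Answer: +2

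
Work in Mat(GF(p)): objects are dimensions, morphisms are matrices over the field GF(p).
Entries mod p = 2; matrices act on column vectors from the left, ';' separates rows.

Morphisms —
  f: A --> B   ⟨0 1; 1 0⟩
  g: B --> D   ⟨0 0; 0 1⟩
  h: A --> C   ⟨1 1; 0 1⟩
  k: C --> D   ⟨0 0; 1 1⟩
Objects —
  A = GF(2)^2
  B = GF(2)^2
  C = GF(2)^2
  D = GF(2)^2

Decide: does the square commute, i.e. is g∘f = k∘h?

Answer: COMMUTES

Derivation:
1) trace f;g:
  e0=[1,0] f-->[0,1] g-->[0,1]
  e1=[0,1] f-->[1,0] g-->[0,0]
  composite₁ = ⟨0 0; 1 0⟩
2) trace h;k:
  e0=[1,0] h-->[1,0] k-->[0,1]
  e1=[0,1] h-->[1,1] k-->[0,0]
  composite₂ = ⟨0 0; 1 0⟩
Equal? equal; square commutes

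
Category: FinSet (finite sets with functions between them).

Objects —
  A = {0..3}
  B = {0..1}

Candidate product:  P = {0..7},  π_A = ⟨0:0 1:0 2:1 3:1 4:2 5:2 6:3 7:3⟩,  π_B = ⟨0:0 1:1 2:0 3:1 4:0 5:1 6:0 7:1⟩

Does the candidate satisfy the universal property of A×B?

Answer: VALID PRODUCT

Work:
|A|·|B| = 4·2 = 8;  |P| = 8
Check the pairing map k ↦ (π_A(k), π_B(k)):
  0 : (0,0)
  1 : (0,1)
  2 : (1,0)
  3 : (1,1)
  4 : (2,0)
  5 : (2,1)
  6 : (3,0)
  7 : (3,1)
distinct pairs in image: 8 / 8 needed
  → bijection onto A×B; projections well-typed.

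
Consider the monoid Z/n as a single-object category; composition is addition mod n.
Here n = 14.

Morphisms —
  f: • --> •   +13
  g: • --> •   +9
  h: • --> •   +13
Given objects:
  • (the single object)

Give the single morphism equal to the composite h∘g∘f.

  0 +13≡13 +9≡8 +13≡7  (mod 14)
composite: +7

Answer: +7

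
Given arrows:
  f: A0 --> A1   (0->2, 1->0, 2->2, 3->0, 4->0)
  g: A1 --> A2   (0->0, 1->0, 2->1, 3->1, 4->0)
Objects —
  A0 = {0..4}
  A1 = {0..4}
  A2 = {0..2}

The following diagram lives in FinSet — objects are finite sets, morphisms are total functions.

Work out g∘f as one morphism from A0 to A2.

Answer: (0->1, 1->0, 2->1, 3->0, 4->0)

Derivation:
  0 f-->2 g-->1
  1 f-->0 g-->0
  2 f-->2 g-->1
  3 f-->0 g-->0
  4 f-->0 g-->0
composite: (0->1, 1->0, 2->1, 3->0, 4->0)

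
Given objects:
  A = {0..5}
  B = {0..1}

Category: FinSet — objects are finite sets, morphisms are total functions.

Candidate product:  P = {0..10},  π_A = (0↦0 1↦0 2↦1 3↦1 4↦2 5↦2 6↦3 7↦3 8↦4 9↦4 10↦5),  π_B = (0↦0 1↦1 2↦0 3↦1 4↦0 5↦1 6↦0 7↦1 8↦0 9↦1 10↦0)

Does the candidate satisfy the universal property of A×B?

Answer: NOT A VALID PRODUCT — |P|=11 ≠ |A|·|B|=12

Trace:
|A|·|B| = 6·2 = 12;  |P| = 11
  → cardinalities differ; no bijection possible.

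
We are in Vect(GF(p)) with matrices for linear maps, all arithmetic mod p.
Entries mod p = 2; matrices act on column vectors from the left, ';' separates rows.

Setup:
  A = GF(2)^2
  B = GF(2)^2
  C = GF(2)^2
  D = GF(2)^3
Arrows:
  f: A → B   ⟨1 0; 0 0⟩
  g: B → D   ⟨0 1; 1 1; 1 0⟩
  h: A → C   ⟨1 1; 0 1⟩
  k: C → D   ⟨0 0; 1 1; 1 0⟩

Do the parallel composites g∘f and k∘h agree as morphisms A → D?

Answer: DOES NOT COMMUTE

Derivation:
1) trace f;g:
  e0=(1,0) f→(1,0) g→(0,1,1)
  e1=(0,1) f→(0,0) g→(0,0,0)
  result₁ = ⟨0 0; 1 0; 1 0⟩
2) trace h;k:
  e0=(1,0) h→(1,0) k→(0,1,1)
  e1=(0,1) h→(1,1) k→(0,0,1)
  result₂ = ⟨0 0; 1 0; 1 1⟩
Equal? NO — does not commute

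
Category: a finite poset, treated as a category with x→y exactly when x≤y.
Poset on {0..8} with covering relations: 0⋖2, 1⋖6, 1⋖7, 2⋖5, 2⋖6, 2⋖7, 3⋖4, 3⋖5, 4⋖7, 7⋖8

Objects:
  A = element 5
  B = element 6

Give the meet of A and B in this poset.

{x : x<=A ∧ x<=B} = {0,2}  (A=5, B=6)
  0 <= 2
  2 <= 2
glb = 2

Answer: A∧B = 2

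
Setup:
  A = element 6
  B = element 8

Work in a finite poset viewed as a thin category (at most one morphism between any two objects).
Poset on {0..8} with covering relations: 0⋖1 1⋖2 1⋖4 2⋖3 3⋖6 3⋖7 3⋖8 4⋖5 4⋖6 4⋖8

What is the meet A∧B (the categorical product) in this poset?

Answer: NO MEET EXISTS

Work:
Common predecessors of 6,8: {0,1,2,3,4}
  maximal lower bounds 3 and 4 are incomparable: neither 3⊑4 nor 4⊑3
→ no greatest lower bound exists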